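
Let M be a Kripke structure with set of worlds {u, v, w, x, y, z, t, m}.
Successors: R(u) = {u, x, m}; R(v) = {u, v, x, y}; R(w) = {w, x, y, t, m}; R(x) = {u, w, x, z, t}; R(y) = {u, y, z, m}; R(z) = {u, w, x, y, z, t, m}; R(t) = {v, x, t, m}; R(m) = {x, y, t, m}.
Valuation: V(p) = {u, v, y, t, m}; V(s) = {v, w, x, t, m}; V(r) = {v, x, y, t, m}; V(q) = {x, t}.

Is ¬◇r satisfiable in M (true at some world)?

Let φ = ¬◇r. Evaluate φ at each world:
  u (successors {u, x, m}): φ is false.
  v (successors {u, v, x, y}): φ is false.
  w (successors {w, x, y, t, m}): φ is false.
  x (successors {u, w, x, z, t}): φ is false.
  y (successors {u, y, z, m}): φ is false.
  z (successors {u, w, x, y, z, t, m}): φ is false.
  t (successors {v, x, t, m}): φ is false.
  m (successors {x, y, t, m}): φ is false.
For instance, at x:
  At x: ◇r is true, so ¬◇r is false.
    At x: ◇r requires r at some successor in {u, w, x, z, t}.
      r holds at x, so ◇r is true at x.

No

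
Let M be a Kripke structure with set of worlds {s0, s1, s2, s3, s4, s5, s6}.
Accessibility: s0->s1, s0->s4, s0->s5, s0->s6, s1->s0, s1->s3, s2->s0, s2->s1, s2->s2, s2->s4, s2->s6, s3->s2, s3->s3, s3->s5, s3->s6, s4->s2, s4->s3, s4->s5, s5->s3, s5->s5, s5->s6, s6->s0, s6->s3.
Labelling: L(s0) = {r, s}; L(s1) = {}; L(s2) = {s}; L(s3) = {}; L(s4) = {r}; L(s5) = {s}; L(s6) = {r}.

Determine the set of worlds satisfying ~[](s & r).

Let φ = ~[](s & r). Evaluate φ at each world:
  s0 (successors {s1, s4, s5, s6}): φ is true.
  s1 (successors {s0, s3}): φ is true.
  s2 (successors {s0, s1, s2, s4, s6}): φ is true.
  s3 (successors {s2, s3, s5, s6}): φ is true.
  s4 (successors {s2, s3, s5}): φ is true.
  s5 (successors {s3, s5, s6}): φ is true.
  s6 (successors {s0, s3}): φ is true.
For instance, at s6:
  At s6: [](s & r) is false, so ~[](s & r) is true.
    At s6: [](s & r) requires s & r at every successor {s0, s3}.
      s & r fails at s3, so [](s & r) is false at s6.
Satisfying worlds: {s0, s1, s2, s3, s4, s5, s6}

s0, s1, s2, s3, s4, s5, s6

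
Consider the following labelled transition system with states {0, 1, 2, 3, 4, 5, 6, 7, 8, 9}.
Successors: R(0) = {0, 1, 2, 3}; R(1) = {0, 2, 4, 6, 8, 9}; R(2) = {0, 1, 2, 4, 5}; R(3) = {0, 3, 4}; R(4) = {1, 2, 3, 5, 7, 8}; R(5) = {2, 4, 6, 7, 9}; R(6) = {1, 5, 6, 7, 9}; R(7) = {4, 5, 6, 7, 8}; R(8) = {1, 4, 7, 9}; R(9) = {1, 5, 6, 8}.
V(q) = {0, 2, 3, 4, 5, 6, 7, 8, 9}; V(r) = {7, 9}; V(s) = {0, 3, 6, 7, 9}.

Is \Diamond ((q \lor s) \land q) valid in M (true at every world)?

Yes

Let φ = \Diamond ((q \lor s) \land q). Evaluate φ at each world:
  0 (successors {0, 1, 2, 3}): φ is true.
  1 (successors {0, 2, 4, 6, 8, 9}): φ is true.
  2 (successors {0, 1, 2, 4, 5}): φ is true.
  3 (successors {0, 3, 4}): φ is true.
  4 (successors {1, 2, 3, 5, 7, 8}): φ is true.
  5 (successors {2, 4, 6, 7, 9}): φ is true.
  6 (successors {1, 5, 6, 7, 9}): φ is true.
  7 (successors {4, 5, 6, 7, 8}): φ is true.
  8 (successors {1, 4, 7, 9}): φ is true.
  9 (successors {1, 5, 6, 8}): φ is true.
For instance, at 4:
  At 4: \Diamond ((q \lor s) \land q) requires (q \lor s) \land q at some successor in {1, 2, 3, 5, 7, 8}.
    (q \lor s) \land q holds at 2, so \Diamond ((q \lor s) \land q) is true at 4.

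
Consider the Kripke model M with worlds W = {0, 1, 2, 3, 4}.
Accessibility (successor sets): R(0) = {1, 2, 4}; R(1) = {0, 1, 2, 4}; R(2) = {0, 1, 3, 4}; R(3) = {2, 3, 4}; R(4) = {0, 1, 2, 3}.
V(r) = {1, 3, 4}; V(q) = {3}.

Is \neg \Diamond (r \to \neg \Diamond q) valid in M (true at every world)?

No

Let φ = \neg \Diamond (r \to \neg \Diamond q). Evaluate φ at each world:
  0 (successors {1, 2, 4}): φ is false.
  1 (successors {0, 1, 2, 4}): φ is false.
  2 (successors {0, 1, 3, 4}): φ is false.
  3 (successors {2, 3, 4}): φ is false.
  4 (successors {0, 1, 2, 3}): φ is false.
Detail at 0 (counterexample):
  At 0: \Diamond (r \to \neg \Diamond q) is true, so \neg \Diamond (r \to \neg \Diamond q) is false.
    At 0: \Diamond (r \to \neg \Diamond q) requires r \to \neg \Diamond q at some successor in {1, 2, 4}.
      r \to \neg \Diamond q holds at 1, so \Diamond (r \to \neg \Diamond q) is true at 0.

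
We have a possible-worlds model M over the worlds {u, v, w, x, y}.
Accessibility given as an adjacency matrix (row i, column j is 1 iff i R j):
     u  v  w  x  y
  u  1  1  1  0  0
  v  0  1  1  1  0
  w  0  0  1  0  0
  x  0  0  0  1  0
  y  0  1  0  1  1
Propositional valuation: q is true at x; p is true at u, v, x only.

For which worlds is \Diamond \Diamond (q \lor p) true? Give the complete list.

u, v, x, y

Let φ = \Diamond \Diamond (q \lor p). Evaluate φ at each world:
  u (successors {u, v, w}): φ is true.
  v (successors {v, w, x}): φ is true.
  w (successors {w}): φ is false.
  x (successors {x}): φ is true.
  y (successors {v, x, y}): φ is true.
For instance, at y:
  At y: \Diamond \Diamond (q \lor p) requires \Diamond (q \lor p) at some successor in {v, x, y}.
    \Diamond (q \lor p) holds at v, so \Diamond \Diamond (q \lor p) is true at y.
      At v: \Diamond (q \lor p) requires q \lor p at some successor in {v, w, x}.
        q \lor p holds at v, so \Diamond (q \lor p) is true at v.
Satisfying worlds: {u, v, x, y}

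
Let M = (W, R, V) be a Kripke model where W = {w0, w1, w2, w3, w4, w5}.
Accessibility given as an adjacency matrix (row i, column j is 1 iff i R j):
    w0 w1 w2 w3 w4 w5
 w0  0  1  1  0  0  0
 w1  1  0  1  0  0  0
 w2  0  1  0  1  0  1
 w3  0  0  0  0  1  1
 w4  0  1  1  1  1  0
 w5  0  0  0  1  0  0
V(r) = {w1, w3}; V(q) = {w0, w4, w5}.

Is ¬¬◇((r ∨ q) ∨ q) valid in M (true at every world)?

Recall that ◇ψ holds at a world iff ψ holds at some accessible world.
Let φ = ¬¬◇((r ∨ q) ∨ q). Evaluate φ at each world:
  w0 (successors {w1, w2}): φ is true.
  w1 (successors {w0, w2}): φ is true.
  w2 (successors {w1, w3, w5}): φ is true.
  w3 (successors {w4, w5}): φ is true.
  w4 (successors {w1, w2, w3, w4}): φ is true.
  w5 (successors {w3}): φ is true.
For instance, at w3:
  At w3: ¬◇((r ∨ q) ∨ q) is false, so ¬¬◇((r ∨ q) ∨ q) is true.
    At w3: ◇((r ∨ q) ∨ q) is true, so ¬◇((r ∨ q) ∨ q) is false.
      At w3: ◇((r ∨ q) ∨ q) requires (r ∨ q) ∨ q at some successor in {w4, w5}.
        (r ∨ q) ∨ q holds at w4, so ◇((r ∨ q) ∨ q) is true at w3.

Yes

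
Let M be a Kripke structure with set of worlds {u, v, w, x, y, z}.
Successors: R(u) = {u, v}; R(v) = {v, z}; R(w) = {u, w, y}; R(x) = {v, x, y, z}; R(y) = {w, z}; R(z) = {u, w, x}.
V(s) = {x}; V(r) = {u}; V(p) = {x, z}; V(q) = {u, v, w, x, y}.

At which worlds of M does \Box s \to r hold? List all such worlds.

u, v, w, x, y, z

Let φ = \Box s \to r. Evaluate φ at each world:
  u (successors {u, v}): φ is true.
  v (successors {v, z}): φ is true.
  w (successors {u, w, y}): φ is true.
  x (successors {v, x, y, z}): φ is true.
  y (successors {w, z}): φ is true.
  z (successors {u, w, x}): φ is true.
For instance, at y:
  At y: \Box s is false, r is false, so \Box s \to r is true.
    At y: \Box s requires s at every successor {w, z}.
      s fails at w, so \Box s is false at y.
Satisfying worlds: {u, v, w, x, y, z}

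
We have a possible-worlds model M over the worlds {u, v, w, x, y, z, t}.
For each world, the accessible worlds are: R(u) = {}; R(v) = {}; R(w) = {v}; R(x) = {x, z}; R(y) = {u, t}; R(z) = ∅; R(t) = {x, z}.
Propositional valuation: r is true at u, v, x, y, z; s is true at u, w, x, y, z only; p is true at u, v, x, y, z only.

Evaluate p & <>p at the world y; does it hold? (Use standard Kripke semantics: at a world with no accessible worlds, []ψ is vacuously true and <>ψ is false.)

Yes

At y: p is true, <>p is true, so p & <>p is true.
  At y: <>p requires p at some successor in {u, t}.
    p holds at u, so <>p is true at y.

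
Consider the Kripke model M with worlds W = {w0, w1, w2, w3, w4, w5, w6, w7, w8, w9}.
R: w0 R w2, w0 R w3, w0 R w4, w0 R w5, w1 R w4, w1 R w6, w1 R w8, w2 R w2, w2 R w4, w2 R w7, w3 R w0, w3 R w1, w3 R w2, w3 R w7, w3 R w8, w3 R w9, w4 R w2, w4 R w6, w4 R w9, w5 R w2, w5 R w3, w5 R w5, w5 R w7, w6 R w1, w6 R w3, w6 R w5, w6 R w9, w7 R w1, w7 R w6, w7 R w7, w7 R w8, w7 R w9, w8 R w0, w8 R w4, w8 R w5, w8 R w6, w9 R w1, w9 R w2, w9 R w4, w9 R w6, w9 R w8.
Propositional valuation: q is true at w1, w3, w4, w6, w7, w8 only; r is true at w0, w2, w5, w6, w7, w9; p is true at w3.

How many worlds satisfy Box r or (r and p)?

Let φ = Box r or (r and p). Evaluate φ at each world:
  w0 (successors {w2, w3, w4, w5}): φ is false.
  w1 (successors {w4, w6, w8}): φ is false.
  w2 (successors {w2, w4, w7}): φ is false.
  w3 (successors {w0, w1, w2, w7, w8, w9}): φ is false.
  w4 (successors {w2, w6, w9}): φ is true.
  w5 (successors {w2, w3, w5, w7}): φ is false.
  w6 (successors {w1, w3, w5, w9}): φ is false.
  w7 (successors {w1, w6, w7, w8, w9}): φ is false.
  w8 (successors {w0, w4, w5, w6}): φ is false.
  w9 (successors {w1, w2, w4, w6, w8}): φ is false.
For instance, at w7:
  At w7: Box r is false, r and p is false, so Box r or (r and p) is false.
    At w7: Box r requires r at every successor {w1, w6, w7, w8, w9}.
      r fails at w1, so Box r is false at w7.
Satisfying worlds: {w4}

1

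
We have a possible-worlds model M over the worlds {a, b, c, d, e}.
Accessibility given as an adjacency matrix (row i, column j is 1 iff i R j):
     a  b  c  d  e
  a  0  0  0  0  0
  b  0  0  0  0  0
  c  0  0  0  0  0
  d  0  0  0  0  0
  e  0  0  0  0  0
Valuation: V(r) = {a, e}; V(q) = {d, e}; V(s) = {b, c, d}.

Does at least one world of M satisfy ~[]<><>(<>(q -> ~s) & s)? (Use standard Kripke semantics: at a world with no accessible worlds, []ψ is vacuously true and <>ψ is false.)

No

Recall that []ψ holds at a world iff ψ holds at every accessible world, and <>ψ holds iff ψ holds at some accessible world.
Let φ = ~[]<><>(<>(q -> ~s) & s). Evaluate φ at each world:
  a (successors ∅): φ is false.
  b (successors ∅): φ is false.
  c (successors ∅): φ is false.
  d (successors ∅): φ is false.
  e (successors ∅): φ is false.
For instance, at b:
  At b: []<><>(<>(q -> ~s) & s) is true, so ~[]<><>(<>(q -> ~s) & s) is false.
    At b: no accessible worlds, so []<><>(<>(q -> ~s) & s) holds vacuously.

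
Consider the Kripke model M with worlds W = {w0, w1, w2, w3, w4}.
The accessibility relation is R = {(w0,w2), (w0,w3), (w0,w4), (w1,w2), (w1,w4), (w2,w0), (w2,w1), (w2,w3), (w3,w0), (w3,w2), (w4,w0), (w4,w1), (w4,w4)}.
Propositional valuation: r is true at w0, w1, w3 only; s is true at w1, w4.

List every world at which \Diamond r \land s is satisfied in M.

Let φ = \Diamond r \land s. Evaluate φ at each world:
  w0 (successors {w2, w3, w4}): φ is false.
  w1 (successors {w2, w4}): φ is false.
  w2 (successors {w0, w1, w3}): φ is false.
  w3 (successors {w0, w2}): φ is false.
  w4 (successors {w0, w1, w4}): φ is true.
For instance, at w2:
  At w2: \Diamond r is true, s is false, so \Diamond r \land s is false.
    At w2: \Diamond r requires r at some successor in {w0, w1, w3}.
      r holds at w0, so \Diamond r is true at w2.
Satisfying worlds: {w4}

w4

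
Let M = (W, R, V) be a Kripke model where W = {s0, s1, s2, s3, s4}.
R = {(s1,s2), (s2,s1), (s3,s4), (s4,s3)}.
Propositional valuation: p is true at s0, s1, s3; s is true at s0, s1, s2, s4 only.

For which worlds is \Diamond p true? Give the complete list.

Let φ = \Diamond p. Evaluate φ at each world:
  s0 (successors ∅): φ is false.
  s1 (successors {s2}): φ is false.
  s2 (successors {s1}): φ is true.
  s3 (successors {s4}): φ is false.
  s4 (successors {s3}): φ is true.
For instance, at s2:
  At s2: \Diamond p requires p at some successor in {s1}.
    p holds at s1, so \Diamond p is true at s2.
Satisfying worlds: {s2, s4}

s2, s4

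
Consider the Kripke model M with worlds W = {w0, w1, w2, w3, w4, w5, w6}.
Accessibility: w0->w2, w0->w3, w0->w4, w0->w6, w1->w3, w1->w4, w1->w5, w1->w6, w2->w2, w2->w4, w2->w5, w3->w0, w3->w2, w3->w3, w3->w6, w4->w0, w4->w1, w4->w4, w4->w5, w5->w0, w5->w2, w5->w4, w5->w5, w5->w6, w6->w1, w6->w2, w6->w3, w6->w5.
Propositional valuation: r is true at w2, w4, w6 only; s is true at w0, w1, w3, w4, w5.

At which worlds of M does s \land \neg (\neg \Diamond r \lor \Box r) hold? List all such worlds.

w0, w1, w3, w4, w5

Recall that \Box ψ holds at a world iff ψ holds at every accessible world, and \Diamond ψ holds iff ψ holds at some accessible world.
Let φ = s \land \neg (\neg \Diamond r \lor \Box r). Evaluate φ at each world:
  w0 (successors {w2, w3, w4, w6}): φ is true.
  w1 (successors {w3, w4, w5, w6}): φ is true.
  w2 (successors {w2, w4, w5}): φ is false.
  w3 (successors {w0, w2, w3, w6}): φ is true.
  w4 (successors {w0, w1, w4, w5}): φ is true.
  w5 (successors {w0, w2, w4, w5, w6}): φ is true.
  w6 (successors {w1, w2, w3, w5}): φ is false.
For instance, at w0:
  At w0: s is true, \neg (\neg \Diamond r \lor \Box r) is true, so s \land \neg (\neg \Diamond r \lor \Box r) is true.
    At w0: \neg \Diamond r \lor \Box r is false, so \neg (\neg \Diamond r \lor \Box r) is true.
      At w0: \neg \Diamond r is false, \Box r is false, so \neg \Diamond r \lor \Box r is false.
Satisfying worlds: {w0, w1, w3, w4, w5}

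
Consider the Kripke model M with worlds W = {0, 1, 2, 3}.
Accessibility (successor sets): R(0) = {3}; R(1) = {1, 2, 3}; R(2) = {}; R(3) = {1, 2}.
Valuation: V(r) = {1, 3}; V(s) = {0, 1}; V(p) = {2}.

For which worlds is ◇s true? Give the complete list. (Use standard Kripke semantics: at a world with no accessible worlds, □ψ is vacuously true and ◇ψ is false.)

Let φ = ◇s. Evaluate φ at each world:
  0 (successors {3}): φ is false.
  1 (successors {1, 2, 3}): φ is true.
  2 (successors ∅): φ is false.
  3 (successors {1, 2}): φ is true.
For instance, at 3:
  At 3: ◇s requires s at some successor in {1, 2}.
    s holds at 1, so ◇s is true at 3.
Satisfying worlds: {1, 3}

1, 3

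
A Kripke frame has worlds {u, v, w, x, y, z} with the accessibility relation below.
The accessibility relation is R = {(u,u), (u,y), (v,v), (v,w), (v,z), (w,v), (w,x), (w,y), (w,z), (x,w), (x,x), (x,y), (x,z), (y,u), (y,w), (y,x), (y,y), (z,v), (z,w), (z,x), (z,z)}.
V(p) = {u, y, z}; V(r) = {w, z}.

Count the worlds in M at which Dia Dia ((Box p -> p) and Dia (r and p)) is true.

6

Let φ = Dia Dia ((Box p -> p) and Dia (r and p)). Evaluate φ at each world:
  u (successors {u, y}): φ is true.
  v (successors {v, w, z}): φ is true.
  w (successors {v, x, y, z}): φ is true.
  x (successors {w, x, y, z}): φ is true.
  y (successors {u, w, x, y}): φ is true.
  z (successors {v, w, x, z}): φ is true.
For instance, at u:
  At u: Dia Dia ((Box p -> p) and Dia (r and p)) requires Dia ((Box p -> p) and Dia (r and p)) at some successor in {u, y}.
    Dia ((Box p -> p) and Dia (r and p)) holds at y, so Dia Dia ((Box p -> p) and Dia (r and p)) is true at u.
      At y: Dia ((Box p -> p) and Dia (r and p)) requires (Box p -> p) and Dia (r and p) at some successor in {u, w, x, y}.
        (Box p -> p) and Dia (r and p) holds at w, so Dia ((Box p -> p) and Dia (r and p)) is true at y.
Satisfying worlds: {u, v, w, x, y, z}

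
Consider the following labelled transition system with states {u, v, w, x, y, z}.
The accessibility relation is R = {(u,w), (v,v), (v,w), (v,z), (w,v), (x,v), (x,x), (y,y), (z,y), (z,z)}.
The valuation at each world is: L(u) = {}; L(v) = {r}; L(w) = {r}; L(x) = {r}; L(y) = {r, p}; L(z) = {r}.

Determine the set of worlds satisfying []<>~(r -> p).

u, v, w, x

Recall that []ψ holds at a world iff ψ holds at every accessible world, and <>ψ holds iff ψ holds at some accessible world.
Let φ = []<>~(r -> p). Evaluate φ at each world:
  u (successors {w}): φ is true.
  v (successors {v, w, z}): φ is true.
  w (successors {v}): φ is true.
  x (successors {v, x}): φ is true.
  y (successors {y}): φ is false.
  z (successors {y, z}): φ is false.
For instance, at u:
  At u: []<>~(r -> p) requires <>~(r -> p) at every successor {w}.
      At w: <>~(r -> p) requires ~(r -> p) at some successor in {v}.
        ~(r -> p) holds at v, so <>~(r -> p) is true at w.
  So []<>~(r -> p) is true at u.
Satisfying worlds: {u, v, w, x}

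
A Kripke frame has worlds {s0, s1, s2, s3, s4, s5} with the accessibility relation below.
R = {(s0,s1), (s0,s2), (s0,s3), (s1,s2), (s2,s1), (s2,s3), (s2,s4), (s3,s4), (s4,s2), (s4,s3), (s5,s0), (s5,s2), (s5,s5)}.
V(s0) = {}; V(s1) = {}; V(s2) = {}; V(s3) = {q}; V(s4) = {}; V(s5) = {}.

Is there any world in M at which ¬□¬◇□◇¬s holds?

Yes

Let φ = ¬□¬◇□◇¬s. Evaluate φ at each world:
  s0 (successors {s1, s2, s3}): φ is true.
  s1 (successors {s2}): φ is true.
  s2 (successors {s1, s3, s4}): φ is true.
  s3 (successors {s4}): φ is true.
  s4 (successors {s2, s3}): φ is true.
  s5 (successors {s0, s2, s5}): φ is true.
Detail at s0 (witness):
  At s0: □¬◇□◇¬s is false, so ¬□¬◇□◇¬s is true.
    At s0: □¬◇□◇¬s requires ¬◇□◇¬s at every successor {s1, s2, s3}.
      ¬◇□◇¬s fails at s1, so □¬◇□◇¬s is false at s0.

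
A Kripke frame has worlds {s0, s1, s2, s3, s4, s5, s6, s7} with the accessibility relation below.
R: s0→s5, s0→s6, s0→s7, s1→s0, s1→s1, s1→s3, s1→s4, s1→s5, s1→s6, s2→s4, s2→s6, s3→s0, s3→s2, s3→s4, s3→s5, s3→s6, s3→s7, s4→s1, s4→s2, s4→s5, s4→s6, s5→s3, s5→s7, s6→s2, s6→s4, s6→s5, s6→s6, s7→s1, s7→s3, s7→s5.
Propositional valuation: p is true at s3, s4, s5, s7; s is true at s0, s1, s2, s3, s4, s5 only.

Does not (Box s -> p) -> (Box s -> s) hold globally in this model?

Yes

Recall that Box ψ holds at a world iff ψ holds at every accessible world, and Dia ψ holds iff ψ holds at some accessible world.
Let φ = not (Box s -> p) -> (Box s -> s). Evaluate φ at each world:
  s0 (successors {s5, s6, s7}): φ is true.
  s1 (successors {s0, s1, s3, s4, s5, s6}): φ is true.
  s2 (successors {s4, s6}): φ is true.
  s3 (successors {s0, s2, s4, s5, s6, s7}): φ is true.
  s4 (successors {s1, s2, s5, s6}): φ is true.
  s5 (successors {s3, s7}): φ is true.
  s6 (successors {s2, s4, s5, s6}): φ is true.
  s7 (successors {s1, s3, s5}): φ is true.
For instance, at s0:
  At s0: not (Box s -> p) is false, Box s -> s is true, so not (Box s -> p) -> (Box s -> s) is true.
    At s0: Box s -> p is true, so not (Box s -> p) is false.
      At s0: Box s is false, p is false, so Box s -> p is true.
    At s0: Box s is false, s is true, so Box s -> s is true.
      At s0: Box s requires s at every successor {s5, s6, s7}.
        s fails at s6, so Box s is false at s0.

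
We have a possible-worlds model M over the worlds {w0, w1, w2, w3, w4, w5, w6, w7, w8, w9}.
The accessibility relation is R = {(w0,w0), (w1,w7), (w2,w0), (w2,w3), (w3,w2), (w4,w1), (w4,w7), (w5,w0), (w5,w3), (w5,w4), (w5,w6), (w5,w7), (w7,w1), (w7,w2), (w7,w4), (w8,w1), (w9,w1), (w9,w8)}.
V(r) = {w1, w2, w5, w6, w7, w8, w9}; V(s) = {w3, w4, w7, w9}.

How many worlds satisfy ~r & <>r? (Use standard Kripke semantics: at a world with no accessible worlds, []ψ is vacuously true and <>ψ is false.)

Let φ = ~r & <>r. Evaluate φ at each world:
  w0 (successors {w0}): φ is false.
  w1 (successors {w7}): φ is false.
  w2 (successors {w0, w3}): φ is false.
  w3 (successors {w2}): φ is true.
  w4 (successors {w1, w7}): φ is true.
  w5 (successors {w0, w3, w4, w6, w7}): φ is false.
  w6 (successors ∅): φ is false.
  w7 (successors {w1, w2, w4}): φ is false.
  w8 (successors {w1}): φ is false.
  w9 (successors {w1, w8}): φ is false.
For instance, at w7:
  At w7: ~r is false, <>r is true, so ~r & <>r is false.
    At w7: <>r requires r at some successor in {w1, w2, w4}.
      r holds at w1, so <>r is true at w7.
Satisfying worlds: {w3, w4}

2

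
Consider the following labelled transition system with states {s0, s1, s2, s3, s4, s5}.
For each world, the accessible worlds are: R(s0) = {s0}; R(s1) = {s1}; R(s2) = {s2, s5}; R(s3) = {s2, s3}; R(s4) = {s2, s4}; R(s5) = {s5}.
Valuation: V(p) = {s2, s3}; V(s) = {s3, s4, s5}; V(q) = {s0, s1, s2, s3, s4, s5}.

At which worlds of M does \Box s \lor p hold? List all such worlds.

s2, s3, s5

Let φ = \Box s \lor p. Evaluate φ at each world:
  s0 (successors {s0}): φ is false.
  s1 (successors {s1}): φ is false.
  s2 (successors {s2, s5}): φ is true.
  s3 (successors {s2, s3}): φ is true.
  s4 (successors {s2, s4}): φ is false.
  s5 (successors {s5}): φ is true.
For instance, at s2:
  At s2: \Box s is false, p is true, so \Box s \lor p is true.
    At s2: \Box s requires s at every successor {s2, s5}.
      s fails at s2, so \Box s is false at s2.
Satisfying worlds: {s2, s3, s5}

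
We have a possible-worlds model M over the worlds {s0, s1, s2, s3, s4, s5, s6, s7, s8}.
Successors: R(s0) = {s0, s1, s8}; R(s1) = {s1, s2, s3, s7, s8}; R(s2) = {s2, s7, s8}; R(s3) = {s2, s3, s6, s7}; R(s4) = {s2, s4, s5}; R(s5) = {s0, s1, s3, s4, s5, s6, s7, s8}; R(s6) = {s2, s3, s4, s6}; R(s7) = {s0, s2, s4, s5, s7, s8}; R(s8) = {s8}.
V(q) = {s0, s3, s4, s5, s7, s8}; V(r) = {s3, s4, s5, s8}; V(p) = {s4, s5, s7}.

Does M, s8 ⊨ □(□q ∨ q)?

At s8: □(□q ∨ q) requires □q ∨ q at every successor {s8}.
    At s8: □q is true, q is true, so □q ∨ q is true.
      At s8: □q requires q at every successor {s8}.
        At s8: q is true.
      So □q is true at s8.
So □(□q ∨ q) is true at s8.

Yes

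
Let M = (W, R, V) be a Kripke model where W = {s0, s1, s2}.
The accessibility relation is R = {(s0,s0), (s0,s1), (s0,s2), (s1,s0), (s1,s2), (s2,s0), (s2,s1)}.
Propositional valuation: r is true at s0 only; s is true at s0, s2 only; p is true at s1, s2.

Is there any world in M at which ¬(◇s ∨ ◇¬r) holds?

No

Let φ = ¬(◇s ∨ ◇¬r). Evaluate φ at each world:
  s0 (successors {s0, s1, s2}): φ is false.
  s1 (successors {s0, s2}): φ is false.
  s2 (successors {s0, s1}): φ is false.
For instance, at s2:
  At s2: ◇s ∨ ◇¬r is true, so ¬(◇s ∨ ◇¬r) is false.
    At s2: ◇s is true, ◇¬r is true, so ◇s ∨ ◇¬r is true.
      At s2: ◇s requires s at some successor in {s0, s1}.
        s holds at s0, so ◇s is true at s2.
      At s2: ◇¬r requires ¬r at some successor in {s0, s1}.
        ¬r holds at s1, so ◇¬r is true at s2.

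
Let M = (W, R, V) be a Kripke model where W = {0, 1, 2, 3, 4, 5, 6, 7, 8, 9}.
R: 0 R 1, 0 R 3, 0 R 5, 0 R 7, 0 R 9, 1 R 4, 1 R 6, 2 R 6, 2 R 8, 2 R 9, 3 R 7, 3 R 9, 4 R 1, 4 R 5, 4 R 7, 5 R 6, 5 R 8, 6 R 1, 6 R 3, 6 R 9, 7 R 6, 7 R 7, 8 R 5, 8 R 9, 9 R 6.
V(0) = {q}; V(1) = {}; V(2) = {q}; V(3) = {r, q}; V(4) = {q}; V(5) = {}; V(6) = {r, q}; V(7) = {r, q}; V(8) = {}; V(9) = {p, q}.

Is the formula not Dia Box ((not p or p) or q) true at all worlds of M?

No

Let φ = not Dia Box ((not p or p) or q). Evaluate φ at each world:
  0 (successors {1, 3, 5, 7, 9}): φ is false.
  1 (successors {4, 6}): φ is false.
  2 (successors {6, 8, 9}): φ is false.
  3 (successors {7, 9}): φ is false.
  4 (successors {1, 5, 7}): φ is false.
  5 (successors {6, 8}): φ is false.
  6 (successors {1, 3, 9}): φ is false.
  7 (successors {6, 7}): φ is false.
  8 (successors {5, 9}): φ is false.
  9 (successors {6}): φ is false.
Detail at 0 (counterexample):
  At 0: Dia Box ((not p or p) or q) is true, so not Dia Box ((not p or p) or q) is false.
    At 0: Dia Box ((not p or p) or q) requires Box ((not p or p) or q) at some successor in {1, 3, 5, 7, 9}.
      Box ((not p or p) or q) holds at 1, so Dia Box ((not p or p) or q) is true at 0.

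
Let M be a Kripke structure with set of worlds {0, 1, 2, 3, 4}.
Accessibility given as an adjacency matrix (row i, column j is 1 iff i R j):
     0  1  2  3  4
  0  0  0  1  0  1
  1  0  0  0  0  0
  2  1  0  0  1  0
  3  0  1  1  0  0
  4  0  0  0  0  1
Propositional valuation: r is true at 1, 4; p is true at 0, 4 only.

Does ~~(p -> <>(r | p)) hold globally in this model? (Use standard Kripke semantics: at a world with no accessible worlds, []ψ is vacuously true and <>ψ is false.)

Let φ = ~~(p -> <>(r | p)). Evaluate φ at each world:
  0 (successors {2, 4}): φ is true.
  1 (successors ∅): φ is true.
  2 (successors {0, 3}): φ is true.
  3 (successors {1, 2}): φ is true.
  4 (successors {4}): φ is true.
For instance, at 3:
  At 3: ~(p -> <>(r | p)) is false, so ~~(p -> <>(r | p)) is true.
    At 3: p -> <>(r | p) is true, so ~(p -> <>(r | p)) is false.
      At 3: p is false, <>(r | p) is true, so p -> <>(r | p) is true.

Yes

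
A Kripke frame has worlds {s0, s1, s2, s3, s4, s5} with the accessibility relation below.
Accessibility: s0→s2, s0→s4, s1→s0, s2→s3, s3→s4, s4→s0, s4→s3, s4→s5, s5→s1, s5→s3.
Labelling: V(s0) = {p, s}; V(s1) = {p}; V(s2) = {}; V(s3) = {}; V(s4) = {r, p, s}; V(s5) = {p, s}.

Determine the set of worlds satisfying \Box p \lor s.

s0, s1, s3, s4, s5

Let φ = \Box p \lor s. Evaluate φ at each world:
  s0 (successors {s2, s4}): φ is true.
  s1 (successors {s0}): φ is true.
  s2 (successors {s3}): φ is false.
  s3 (successors {s4}): φ is true.
  s4 (successors {s0, s3, s5}): φ is true.
  s5 (successors {s1, s3}): φ is true.
For instance, at s1:
  At s1: \Box p is true, s is false, so \Box p \lor s is true.
    At s1: \Box p requires p at every successor {s0}.
      At s0: p is true.
    So \Box p is true at s1.
Satisfying worlds: {s0, s1, s3, s4, s5}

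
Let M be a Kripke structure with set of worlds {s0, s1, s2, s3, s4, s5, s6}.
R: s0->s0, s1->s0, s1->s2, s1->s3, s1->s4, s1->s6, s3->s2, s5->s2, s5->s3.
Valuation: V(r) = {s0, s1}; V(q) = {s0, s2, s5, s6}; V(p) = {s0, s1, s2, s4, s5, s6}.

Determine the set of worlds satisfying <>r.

Let φ = <>r. Evaluate φ at each world:
  s0 (successors {s0}): φ is true.
  s1 (successors {s0, s2, s3, s4, s6}): φ is true.
  s2 (successors ∅): φ is false.
  s3 (successors {s2}): φ is false.
  s4 (successors ∅): φ is false.
  s5 (successors {s2, s3}): φ is false.
  s6 (successors ∅): φ is false.
For instance, at s5:
  At s5: <>r requires r at some successor in {s2, s3}.
    At s2: r is false.
    At s3: r is false.
  So <>r is false at s5.
Satisfying worlds: {s0, s1}

s0, s1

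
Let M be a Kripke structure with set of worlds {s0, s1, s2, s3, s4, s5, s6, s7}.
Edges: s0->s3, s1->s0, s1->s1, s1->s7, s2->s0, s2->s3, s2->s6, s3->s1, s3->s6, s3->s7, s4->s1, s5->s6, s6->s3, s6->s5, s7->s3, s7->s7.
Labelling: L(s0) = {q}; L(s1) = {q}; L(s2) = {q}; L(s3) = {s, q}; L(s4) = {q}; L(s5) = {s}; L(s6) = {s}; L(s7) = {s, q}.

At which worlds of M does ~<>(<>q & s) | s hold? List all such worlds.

Let φ = ~<>(<>q & s) | s. Evaluate φ at each world:
  s0 (successors {s3}): φ is false.
  s1 (successors {s0, s1, s7}): φ is false.
  s2 (successors {s0, s3, s6}): φ is false.
  s3 (successors {s1, s6, s7}): φ is true.
  s4 (successors {s1}): φ is true.
  s5 (successors {s6}): φ is true.
  s6 (successors {s3, s5}): φ is true.
  s7 (successors {s3, s7}): φ is true.
For instance, at s1:
  At s1: ~<>(<>q & s) is false, s is false, so ~<>(<>q & s) | s is false.
    At s1: <>(<>q & s) is true, so ~<>(<>q & s) is false.
      At s1: <>(<>q & s) requires <>q & s at some successor in {s0, s1, s7}.
        <>q & s holds at s7, so <>(<>q & s) is true at s1.
Satisfying worlds: {s3, s4, s5, s6, s7}

s3, s4, s5, s6, s7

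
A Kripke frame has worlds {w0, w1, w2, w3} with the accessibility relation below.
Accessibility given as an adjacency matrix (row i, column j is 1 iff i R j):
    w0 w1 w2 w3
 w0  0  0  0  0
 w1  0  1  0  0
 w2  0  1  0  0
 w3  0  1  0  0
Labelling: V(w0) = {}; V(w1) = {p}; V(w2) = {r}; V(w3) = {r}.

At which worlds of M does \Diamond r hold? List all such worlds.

none

Let φ = \Diamond r. Evaluate φ at each world:
  w0 (successors ∅): φ is false.
  w1 (successors {w1}): φ is false.
  w2 (successors {w1}): φ is false.
  w3 (successors {w1}): φ is false.
For instance, at w3:
  At w3: \Diamond r requires r at some successor in {w1}.
    At w1: r is false.
  So \Diamond r is false at w3.
Satisfying worlds: none.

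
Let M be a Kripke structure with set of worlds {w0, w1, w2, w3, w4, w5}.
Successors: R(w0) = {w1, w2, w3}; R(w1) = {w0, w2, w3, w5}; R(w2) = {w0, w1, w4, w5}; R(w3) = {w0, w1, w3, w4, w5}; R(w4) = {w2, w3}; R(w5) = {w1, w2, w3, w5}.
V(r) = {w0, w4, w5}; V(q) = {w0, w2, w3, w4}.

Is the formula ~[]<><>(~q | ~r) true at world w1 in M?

No

At w1: []<><>(~q | ~r) is true, so ~[]<><>(~q | ~r) is false.
  At w1: []<><>(~q | ~r) requires <><>(~q | ~r) at every successor {w0, w2, w3, w5}.
    At w0: <><>(~q | ~r) is true.
    At w2: <><>(~q | ~r) is true.
    At w3: <><>(~q | ~r) is true.
    At w5: <><>(~q | ~r) is true.
  So []<><>(~q | ~r) is true at w1.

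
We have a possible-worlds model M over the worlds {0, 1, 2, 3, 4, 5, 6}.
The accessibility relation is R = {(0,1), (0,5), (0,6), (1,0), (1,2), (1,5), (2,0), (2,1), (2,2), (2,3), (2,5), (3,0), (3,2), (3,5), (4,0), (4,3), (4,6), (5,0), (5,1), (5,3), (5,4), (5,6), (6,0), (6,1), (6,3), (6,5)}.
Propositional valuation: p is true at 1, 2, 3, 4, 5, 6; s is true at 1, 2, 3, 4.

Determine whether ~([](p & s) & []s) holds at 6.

At 6: [](p & s) & []s is false, so ~([](p & s) & []s) is true.
  At 6: [](p & s) is false, []s is false, so [](p & s) & []s is false.
    At 6: [](p & s) requires p & s at every successor {0, 1, 3, 5}.
      p & s fails at 0, so [](p & s) is false at 6.
    At 6: []s requires s at every successor {0, 1, 3, 5}.
      s fails at 0, so []s is false at 6.

Yes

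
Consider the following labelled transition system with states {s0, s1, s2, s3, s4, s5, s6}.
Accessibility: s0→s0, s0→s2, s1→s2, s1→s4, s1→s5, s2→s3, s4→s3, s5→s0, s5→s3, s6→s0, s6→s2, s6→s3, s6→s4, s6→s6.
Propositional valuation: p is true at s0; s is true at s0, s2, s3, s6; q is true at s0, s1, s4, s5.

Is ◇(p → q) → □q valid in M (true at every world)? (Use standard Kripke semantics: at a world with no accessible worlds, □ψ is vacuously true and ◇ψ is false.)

Let φ = ◇(p → q) → □q. Evaluate φ at each world:
  s0 (successors {s0, s2}): φ is false.
  s1 (successors {s2, s4, s5}): φ is false.
  s2 (successors {s3}): φ is false.
  s3 (successors ∅): φ is true.
  s4 (successors {s3}): φ is false.
  s5 (successors {s0, s3}): φ is false.
  s6 (successors {s0, s2, s3, s4, s6}): φ is false.
Detail at s0 (counterexample):
  At s0: ◇(p → q) is true, □q is false, so ◇(p → q) → □q is false.
    At s0: ◇(p → q) requires p → q at some successor in {s0, s2}.
      p → q holds at s0, so ◇(p → q) is true at s0.
    At s0: □q requires q at every successor {s0, s2}.
      q fails at s2, so □q is false at s0.

No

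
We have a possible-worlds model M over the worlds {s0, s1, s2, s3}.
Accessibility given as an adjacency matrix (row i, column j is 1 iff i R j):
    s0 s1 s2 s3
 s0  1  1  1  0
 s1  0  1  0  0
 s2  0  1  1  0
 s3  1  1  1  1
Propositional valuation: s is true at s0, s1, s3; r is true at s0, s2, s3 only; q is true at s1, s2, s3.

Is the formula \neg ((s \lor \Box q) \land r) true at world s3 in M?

Recall that \Box ψ holds at a world iff ψ holds at every accessible world, and \Diamond ψ holds iff ψ holds at some accessible world.
At s3: (s \lor \Box q) \land r is true, so \neg ((s \lor \Box q) \land r) is false.
  At s3: s \lor \Box q is true, r is true, so (s \lor \Box q) \land r is true.
    At s3: s is true, \Box q is false, so s \lor \Box q is true.
      At s3: \Box q requires q at every successor {s0, s1, s2, s3}.
        q fails at s0, so \Box q is false at s3.

No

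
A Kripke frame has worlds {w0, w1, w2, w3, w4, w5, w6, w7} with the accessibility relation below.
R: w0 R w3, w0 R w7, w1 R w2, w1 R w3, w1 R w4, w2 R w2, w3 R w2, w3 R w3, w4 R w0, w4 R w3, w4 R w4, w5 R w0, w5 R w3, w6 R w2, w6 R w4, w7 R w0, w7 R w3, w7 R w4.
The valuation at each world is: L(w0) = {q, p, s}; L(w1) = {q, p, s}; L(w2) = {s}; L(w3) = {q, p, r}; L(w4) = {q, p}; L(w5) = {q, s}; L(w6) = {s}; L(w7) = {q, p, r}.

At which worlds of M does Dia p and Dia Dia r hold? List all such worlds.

Let φ = Dia p and Dia Dia r. Evaluate φ at each world:
  w0 (successors {w3, w7}): φ is true.
  w1 (successors {w2, w3, w4}): φ is true.
  w2 (successors {w2}): φ is false.
  w3 (successors {w2, w3}): φ is true.
  w4 (successors {w0, w3, w4}): φ is true.
  w5 (successors {w0, w3}): φ is true.
  w6 (successors {w2, w4}): φ is true.
  w7 (successors {w0, w3, w4}): φ is true.
For instance, at w1:
  At w1: Dia p is true, Dia Dia r is true, so Dia p and Dia Dia r is true.
    At w1: Dia p requires p at some successor in {w2, w3, w4}.
      p holds at w3, so Dia p is true at w1.
    At w1: Dia Dia r requires Dia r at some successor in {w2, w3, w4}.
      Dia r holds at w3, so Dia Dia r is true at w1.
Satisfying worlds: {w0, w1, w3, w4, w5, w6, w7}

w0, w1, w3, w4, w5, w6, w7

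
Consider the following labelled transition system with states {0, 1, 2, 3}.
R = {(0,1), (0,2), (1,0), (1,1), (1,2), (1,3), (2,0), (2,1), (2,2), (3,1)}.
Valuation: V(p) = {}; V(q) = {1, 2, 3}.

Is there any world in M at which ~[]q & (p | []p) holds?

No

Let φ = ~[]q & (p | []p). Evaluate φ at each world:
  0 (successors {1, 2}): φ is false.
  1 (successors {0, 1, 2, 3}): φ is false.
  2 (successors {0, 1, 2}): φ is false.
  3 (successors {1}): φ is false.
For instance, at 0:
  At 0: ~[]q is false, p | []p is false, so ~[]q & (p | []p) is false.
    At 0: []q is true, so ~[]q is false.
      At 0: []q requires q at every successor {1, 2}.
        At 1: q is true.
        At 2: q is true.
      So []q is true at 0.
    At 0: p is false, []p is false, so p | []p is false.
      At 0: []p requires p at every successor {1, 2}.
        p fails at 1, so []p is false at 0.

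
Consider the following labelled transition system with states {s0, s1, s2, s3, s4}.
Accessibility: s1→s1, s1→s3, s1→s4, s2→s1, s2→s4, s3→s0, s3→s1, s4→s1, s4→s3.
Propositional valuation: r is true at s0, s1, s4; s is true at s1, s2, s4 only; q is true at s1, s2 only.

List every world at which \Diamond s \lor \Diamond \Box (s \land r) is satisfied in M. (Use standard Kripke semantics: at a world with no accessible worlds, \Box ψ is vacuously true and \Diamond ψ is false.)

Let φ = \Diamond s \lor \Diamond \Box (s \land r). Evaluate φ at each world:
  s0 (successors ∅): φ is false.
  s1 (successors {s1, s3, s4}): φ is true.
  s2 (successors {s1, s4}): φ is true.
  s3 (successors {s0, s1}): φ is true.
  s4 (successors {s1, s3}): φ is true.
For instance, at s1:
  At s1: \Diamond s is true, \Diamond \Box (s \land r) is false, so \Diamond s \lor \Diamond \Box (s \land r) is true.
    At s1: \Diamond s requires s at some successor in {s1, s3, s4}.
      s holds at s1, so \Diamond s is true at s1.
    At s1: \Diamond \Box (s \land r) requires \Box (s \land r) at some successor in {s1, s3, s4}.
      At s1: \Box (s \land r) is false.
      At s3: \Box (s \land r) is false.
      At s4: \Box (s \land r) is false.
    So \Diamond \Box (s \land r) is false at s1.
Satisfying worlds: {s1, s2, s3, s4}

s1, s2, s3, s4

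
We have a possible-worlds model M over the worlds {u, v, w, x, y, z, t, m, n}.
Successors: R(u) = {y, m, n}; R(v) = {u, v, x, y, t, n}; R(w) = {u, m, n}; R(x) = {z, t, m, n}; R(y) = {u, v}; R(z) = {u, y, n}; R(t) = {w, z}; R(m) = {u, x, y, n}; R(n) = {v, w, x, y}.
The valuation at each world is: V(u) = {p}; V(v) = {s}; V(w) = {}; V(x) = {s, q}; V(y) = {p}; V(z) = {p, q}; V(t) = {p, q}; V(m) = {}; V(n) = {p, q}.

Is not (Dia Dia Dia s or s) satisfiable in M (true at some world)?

Recall that Dia ψ holds at a world iff ψ holds at some accessible world.
Let φ = not (Dia Dia Dia s or s). Evaluate φ at each world:
  u (successors {y, m, n}): φ is false.
  v (successors {u, v, x, y, t, n}): φ is false.
  w (successors {u, m, n}): φ is false.
  x (successors {z, t, m, n}): φ is false.
  y (successors {u, v}): φ is false.
  z (successors {u, y, n}): φ is false.
  t (successors {w, z}): φ is false.
  m (successors {u, x, y, n}): φ is false.
  n (successors {v, w, x, y}): φ is false.
For instance, at w:
  At w: Dia Dia Dia s or s is true, so not (Dia Dia Dia s or s) is false.
    At w: Dia Dia Dia s is true, s is false, so Dia Dia Dia s or s is true.
      At w: Dia Dia Dia s requires Dia Dia s at some successor in {u, m, n}.
        Dia Dia s holds at u, so Dia Dia Dia s is true at w.

No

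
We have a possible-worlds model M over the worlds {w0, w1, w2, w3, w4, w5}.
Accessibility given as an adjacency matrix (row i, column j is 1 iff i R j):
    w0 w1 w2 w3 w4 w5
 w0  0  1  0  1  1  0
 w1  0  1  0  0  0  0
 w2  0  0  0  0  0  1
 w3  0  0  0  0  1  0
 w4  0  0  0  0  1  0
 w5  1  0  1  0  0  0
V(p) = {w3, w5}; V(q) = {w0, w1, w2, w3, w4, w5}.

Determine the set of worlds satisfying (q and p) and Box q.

Let φ = (q and p) and Box q. Evaluate φ at each world:
  w0 (successors {w1, w3, w4}): φ is false.
  w1 (successors {w1}): φ is false.
  w2 (successors {w5}): φ is false.
  w3 (successors {w4}): φ is true.
  w4 (successors {w4}): φ is false.
  w5 (successors {w0, w2}): φ is true.
For instance, at w1:
  At w1: q and p is false, Box q is true, so (q and p) and Box q is false.
    At w1: Box q requires q at every successor {w1}.
      At w1: q is true.
    So Box q is true at w1.
Satisfying worlds: {w3, w5}

w3, w5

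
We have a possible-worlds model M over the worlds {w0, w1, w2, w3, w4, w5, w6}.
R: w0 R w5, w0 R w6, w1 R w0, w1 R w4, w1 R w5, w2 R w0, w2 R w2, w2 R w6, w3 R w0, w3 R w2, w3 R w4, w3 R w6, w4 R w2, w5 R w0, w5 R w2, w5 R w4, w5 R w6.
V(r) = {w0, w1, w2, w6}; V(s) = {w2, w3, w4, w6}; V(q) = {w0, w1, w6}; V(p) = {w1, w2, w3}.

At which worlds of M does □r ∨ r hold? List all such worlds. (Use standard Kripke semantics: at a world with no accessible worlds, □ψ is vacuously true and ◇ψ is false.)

w0, w1, w2, w4, w6

Let φ = □r ∨ r. Evaluate φ at each world:
  w0 (successors {w5, w6}): φ is true.
  w1 (successors {w0, w4, w5}): φ is true.
  w2 (successors {w0, w2, w6}): φ is true.
  w3 (successors {w0, w2, w4, w6}): φ is false.
  w4 (successors {w2}): φ is true.
  w5 (successors {w0, w2, w4, w6}): φ is false.
  w6 (successors ∅): φ is true.
For instance, at w3:
  At w3: □r is false, r is false, so □r ∨ r is false.
    At w3: □r requires r at every successor {w0, w2, w4, w6}.
      r fails at w4, so □r is false at w3.
Satisfying worlds: {w0, w1, w2, w4, w6}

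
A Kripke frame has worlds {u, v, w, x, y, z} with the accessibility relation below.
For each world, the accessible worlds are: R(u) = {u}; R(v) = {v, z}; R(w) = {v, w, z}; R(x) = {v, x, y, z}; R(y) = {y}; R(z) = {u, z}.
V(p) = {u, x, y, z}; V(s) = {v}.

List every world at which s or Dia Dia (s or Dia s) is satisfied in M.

v, w, x

Let φ = s or Dia Dia (s or Dia s). Evaluate φ at each world:
  u (successors {u}): φ is false.
  v (successors {v, z}): φ is true.
  w (successors {v, w, z}): φ is true.
  x (successors {v, x, y, z}): φ is true.
  y (successors {y}): φ is false.
  z (successors {u, z}): φ is false.
For instance, at x:
  At x: s is false, Dia Dia (s or Dia s) is true, so s or Dia Dia (s or Dia s) is true.
    At x: Dia Dia (s or Dia s) requires Dia (s or Dia s) at some successor in {v, x, y, z}.
      Dia (s or Dia s) holds at v, so Dia Dia (s or Dia s) is true at x.
Satisfying worlds: {v, w, x}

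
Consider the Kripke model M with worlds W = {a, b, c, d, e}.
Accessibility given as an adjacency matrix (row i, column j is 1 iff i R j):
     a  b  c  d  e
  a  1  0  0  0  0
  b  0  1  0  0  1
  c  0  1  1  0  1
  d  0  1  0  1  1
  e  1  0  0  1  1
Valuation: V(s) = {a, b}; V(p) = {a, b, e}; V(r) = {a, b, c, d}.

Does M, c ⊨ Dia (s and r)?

Recall that Dia ψ holds at a world iff ψ holds at some accessible world.
At c: Dia (s and r) requires s and r at some successor in {b, c, e}.
  s and r holds at b, so Dia (s and r) is true at c.

Yes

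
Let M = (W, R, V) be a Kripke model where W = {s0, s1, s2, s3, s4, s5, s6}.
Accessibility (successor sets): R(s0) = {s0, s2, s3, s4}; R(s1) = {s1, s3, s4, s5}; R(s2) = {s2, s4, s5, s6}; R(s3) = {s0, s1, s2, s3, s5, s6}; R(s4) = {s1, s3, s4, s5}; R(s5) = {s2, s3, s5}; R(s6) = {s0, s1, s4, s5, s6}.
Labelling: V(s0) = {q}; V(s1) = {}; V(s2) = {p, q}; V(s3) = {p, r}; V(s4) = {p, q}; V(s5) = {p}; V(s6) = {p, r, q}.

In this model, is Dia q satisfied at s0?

Recall that Dia ψ holds at a world iff ψ holds at some accessible world.
At s0: Dia q requires q at some successor in {s0, s2, s3, s4}.
  q holds at s0, so Dia q is true at s0.

Yes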